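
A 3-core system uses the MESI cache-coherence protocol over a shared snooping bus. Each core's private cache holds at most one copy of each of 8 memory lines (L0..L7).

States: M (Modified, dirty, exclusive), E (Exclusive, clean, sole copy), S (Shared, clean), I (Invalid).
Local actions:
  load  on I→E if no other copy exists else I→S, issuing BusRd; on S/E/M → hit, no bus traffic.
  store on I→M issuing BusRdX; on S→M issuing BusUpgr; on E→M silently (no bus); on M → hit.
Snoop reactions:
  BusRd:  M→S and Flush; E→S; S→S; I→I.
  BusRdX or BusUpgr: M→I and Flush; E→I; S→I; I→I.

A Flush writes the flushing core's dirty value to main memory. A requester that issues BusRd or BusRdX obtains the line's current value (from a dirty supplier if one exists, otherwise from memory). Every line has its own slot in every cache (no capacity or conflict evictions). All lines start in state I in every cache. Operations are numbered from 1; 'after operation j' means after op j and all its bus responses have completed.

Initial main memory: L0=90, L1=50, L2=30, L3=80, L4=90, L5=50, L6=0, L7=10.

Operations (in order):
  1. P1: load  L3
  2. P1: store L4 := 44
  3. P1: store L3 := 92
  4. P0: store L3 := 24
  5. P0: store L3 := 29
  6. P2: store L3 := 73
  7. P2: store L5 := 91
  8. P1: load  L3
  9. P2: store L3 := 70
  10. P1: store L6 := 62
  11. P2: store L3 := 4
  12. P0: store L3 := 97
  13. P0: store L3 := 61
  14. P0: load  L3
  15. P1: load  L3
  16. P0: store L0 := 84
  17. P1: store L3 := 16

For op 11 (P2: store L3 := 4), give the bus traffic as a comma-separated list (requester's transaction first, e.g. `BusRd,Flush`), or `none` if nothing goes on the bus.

bus = none

[1] P1: load  L3 | P0:I, P1:E(80), P2:I | bus: BusRd
[2] P1: store L4 := 44 | P0:I, P1:M(44), P2:I | bus: BusRdX
[3] P1: store L3 := 92 | P0:I, P1:M(92), P2:I | bus: none
[4] P0: store L3 := 24 | P0:M(24), P1:I, P2:I | bus: BusRdX,Flush
[5] P0: store L3 := 29 | P0:M(29), P1:I, P2:I | bus: none
[6] P2: store L3 := 73 | P0:I, P1:I, P2:M(73) | bus: BusRdX,Flush
[7] P2: store L5 := 91 | P0:I, P1:I, P2:M(91) | bus: BusRdX
[8] P1: load  L3 | P0:I, P1:S(73), P2:S(73) | bus: BusRd,Flush
[9] P2: store L3 := 70 | P0:I, P1:I, P2:M(70) | bus: BusUpgr
[10] P1: store L6 := 62 | P0:I, P1:M(62), P2:I | bus: BusRdX
[11] P2: store L3 := 4 | P0:I, P1:I, P2:M(4) | bus: none
[12] P0: store L3 := 97 | P0:M(97), P1:I, P2:I | bus: BusRdX,Flush
[13] P0: store L3 := 61 | P0:M(61), P1:I, P2:I | bus: none
[14] P0: load  L3 | P0:M(61), P1:I, P2:I | bus: none
[15] P1: load  L3 | P0:S(61), P1:S(61), P2:I | bus: BusRd,Flush
[16] P0: store L0 := 84 | P0:M(84), P1:I, P2:I | bus: BusRdX
[17] P1: store L3 := 16 | P0:I, P1:M(16), P2:I | bus: BusUpgr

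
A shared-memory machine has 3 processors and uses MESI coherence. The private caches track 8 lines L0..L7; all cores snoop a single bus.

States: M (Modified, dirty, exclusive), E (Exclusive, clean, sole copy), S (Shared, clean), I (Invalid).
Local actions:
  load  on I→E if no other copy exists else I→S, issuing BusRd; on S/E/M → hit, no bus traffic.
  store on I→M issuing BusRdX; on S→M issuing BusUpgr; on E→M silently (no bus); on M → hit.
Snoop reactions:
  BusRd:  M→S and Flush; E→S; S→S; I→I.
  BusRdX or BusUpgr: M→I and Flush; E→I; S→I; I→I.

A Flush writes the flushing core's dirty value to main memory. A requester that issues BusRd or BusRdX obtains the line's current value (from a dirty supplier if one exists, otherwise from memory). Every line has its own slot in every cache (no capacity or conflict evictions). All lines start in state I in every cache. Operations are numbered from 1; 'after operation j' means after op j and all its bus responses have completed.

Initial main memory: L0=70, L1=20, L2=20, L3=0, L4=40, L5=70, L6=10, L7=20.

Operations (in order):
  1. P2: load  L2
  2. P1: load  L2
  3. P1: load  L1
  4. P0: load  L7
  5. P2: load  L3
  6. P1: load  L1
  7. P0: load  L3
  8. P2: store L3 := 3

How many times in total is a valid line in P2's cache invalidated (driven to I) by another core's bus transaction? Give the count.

  op1 P2: load  L2 → I/I/E on L2; bus BusRd; mem=20
  op2 P1: load  L2 → I/S/S on L2; bus BusRd; mem=20
  op3 P1: load  L1 → I/E/I on L1; bus BusRd; mem=20
  op4 P0: load  L7 → E/I/I on L7; bus BusRd; mem=20
  op5 P2: load  L3 → I/I/E on L3; bus BusRd; mem=0
  op6 P1: load  L1 → I/E/I on L1; bus (none); mem=20
  op7 P0: load  L3 → S/I/S on L3; bus BusRd; mem=0
  op8 P2: store L3 := 3 → I/I/M on L3; bus BusUpgr; mem=0

invalidations = 0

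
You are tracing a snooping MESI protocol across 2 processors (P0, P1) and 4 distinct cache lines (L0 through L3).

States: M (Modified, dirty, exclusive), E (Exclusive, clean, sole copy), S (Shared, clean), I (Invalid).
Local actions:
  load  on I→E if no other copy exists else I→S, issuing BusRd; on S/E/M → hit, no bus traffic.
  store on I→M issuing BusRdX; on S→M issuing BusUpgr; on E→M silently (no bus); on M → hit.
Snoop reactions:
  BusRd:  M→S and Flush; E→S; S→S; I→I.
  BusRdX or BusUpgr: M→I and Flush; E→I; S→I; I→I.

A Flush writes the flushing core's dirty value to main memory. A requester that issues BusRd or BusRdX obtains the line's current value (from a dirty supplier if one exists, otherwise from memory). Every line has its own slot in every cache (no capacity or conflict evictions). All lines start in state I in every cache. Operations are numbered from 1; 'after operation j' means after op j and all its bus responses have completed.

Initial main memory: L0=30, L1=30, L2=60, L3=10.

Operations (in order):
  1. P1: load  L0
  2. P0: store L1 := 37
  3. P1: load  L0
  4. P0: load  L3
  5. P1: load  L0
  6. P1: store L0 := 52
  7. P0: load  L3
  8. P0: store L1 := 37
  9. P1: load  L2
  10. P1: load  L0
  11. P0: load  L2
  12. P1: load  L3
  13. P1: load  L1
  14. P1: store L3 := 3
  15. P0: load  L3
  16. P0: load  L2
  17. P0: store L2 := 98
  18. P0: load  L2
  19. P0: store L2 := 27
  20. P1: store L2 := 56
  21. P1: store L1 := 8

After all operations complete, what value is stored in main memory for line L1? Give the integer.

memory[L1] = 37

  op1 P1: load  L0 → I/E on L0; bus BusRd; mem=30
  op2 P0: store L1 := 37 → M/I on L1; bus BusRdX; mem=30
  op3 P1: load  L0 → I/E on L0; bus (none); mem=30
  op4 P0: load  L3 → E/I on L3; bus BusRd; mem=10
  op5 P1: load  L0 → I/E on L0; bus (none); mem=30
  op6 P1: store L0 := 52 → I/M on L0; bus (none); mem=30
  op7 P0: load  L3 → E/I on L3; bus (none); mem=10
  op8 P0: store L1 := 37 → M/I on L1; bus (none); mem=30
  op9 P1: load  L2 → I/E on L2; bus BusRd; mem=60
  op10 P1: load  L0 → I/M on L0; bus (none); mem=30
  op11 P0: load  L2 → S/S on L2; bus BusRd; mem=60
  op12 P1: load  L3 → S/S on L3; bus BusRd; mem=10
  op13 P1: load  L1 → S/S on L1; bus BusRd Flush; mem=37
  op14 P1: store L3 := 3 → I/M on L3; bus BusUpgr; mem=10
  op15 P0: load  L3 → S/S on L3; bus BusRd Flush; mem=3
  op16 P0: load  L2 → S/S on L2; bus (none); mem=60
  op17 P0: store L2 := 98 → M/I on L2; bus BusUpgr; mem=60
  op18 P0: load  L2 → M/I on L2; bus (none); mem=60
  op19 P0: store L2 := 27 → M/I on L2; bus (none); mem=60
  op20 P1: store L2 := 56 → I/M on L2; bus BusRdX Flush; mem=27
  op21 P1: store L1 := 8 → I/M on L1; bus BusUpgr; mem=37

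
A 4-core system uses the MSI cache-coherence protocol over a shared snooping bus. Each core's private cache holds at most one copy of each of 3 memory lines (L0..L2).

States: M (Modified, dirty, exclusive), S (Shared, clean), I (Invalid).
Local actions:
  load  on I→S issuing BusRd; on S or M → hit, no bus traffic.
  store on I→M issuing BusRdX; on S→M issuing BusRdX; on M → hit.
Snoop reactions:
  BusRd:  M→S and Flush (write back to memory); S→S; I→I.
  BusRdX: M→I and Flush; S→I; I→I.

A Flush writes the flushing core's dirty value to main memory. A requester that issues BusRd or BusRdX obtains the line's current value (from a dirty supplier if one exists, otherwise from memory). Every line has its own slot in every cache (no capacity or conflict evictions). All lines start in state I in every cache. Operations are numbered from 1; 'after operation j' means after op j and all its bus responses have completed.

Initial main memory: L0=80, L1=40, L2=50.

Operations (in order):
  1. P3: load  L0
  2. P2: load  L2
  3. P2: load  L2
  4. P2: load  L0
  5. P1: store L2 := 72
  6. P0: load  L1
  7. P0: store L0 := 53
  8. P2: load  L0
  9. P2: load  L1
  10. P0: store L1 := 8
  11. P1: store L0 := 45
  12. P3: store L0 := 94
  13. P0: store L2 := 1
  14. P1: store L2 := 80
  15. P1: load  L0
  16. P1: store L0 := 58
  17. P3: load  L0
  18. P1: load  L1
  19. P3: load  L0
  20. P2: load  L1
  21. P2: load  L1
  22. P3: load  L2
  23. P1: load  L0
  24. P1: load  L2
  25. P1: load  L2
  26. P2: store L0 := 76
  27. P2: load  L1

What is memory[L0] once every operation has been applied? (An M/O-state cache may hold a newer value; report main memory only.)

memory[L0] = 58

[1] P3: load  L0 | P0:I, P1:I, P2:I, P3:S(80) | bus: BusRd
[2] P2: load  L2 | P0:I, P1:I, P2:S(50), P3:I | bus: BusRd
[3] P2: load  L2 | P0:I, P1:I, P2:S(50), P3:I | bus: none
[4] P2: load  L0 | P0:I, P1:I, P2:S(80), P3:S(80) | bus: BusRd
[5] P1: store L2 := 72 | P0:I, P1:M(72), P2:I, P3:I | bus: BusRdX
[6] P0: load  L1 | P0:S(40), P1:I, P2:I, P3:I | bus: BusRd
[7] P0: store L0 := 53 | P0:M(53), P1:I, P2:I, P3:I | bus: BusRdX
[8] P2: load  L0 | P0:S(53), P1:I, P2:S(53), P3:I | bus: BusRd,Flush
[9] P2: load  L1 | P0:S(40), P1:I, P2:S(40), P3:I | bus: BusRd
[10] P0: store L1 := 8 | P0:M(8), P1:I, P2:I, P3:I | bus: BusRdX
[11] P1: store L0 := 45 | P0:I, P1:M(45), P2:I, P3:I | bus: BusRdX
[12] P3: store L0 := 94 | P0:I, P1:I, P2:I, P3:M(94) | bus: BusRdX,Flush
[13] P0: store L2 := 1 | P0:M(1), P1:I, P2:I, P3:I | bus: BusRdX,Flush
[14] P1: store L2 := 80 | P0:I, P1:M(80), P2:I, P3:I | bus: BusRdX,Flush
[15] P1: load  L0 | P0:I, P1:S(94), P2:I, P3:S(94) | bus: BusRd,Flush
[16] P1: store L0 := 58 | P0:I, P1:M(58), P2:I, P3:I | bus: BusRdX
[17] P3: load  L0 | P0:I, P1:S(58), P2:I, P3:S(58) | bus: BusRd,Flush
[18] P1: load  L1 | P0:S(8), P1:S(8), P2:I, P3:I | bus: BusRd,Flush
[19] P3: load  L0 | P0:I, P1:S(58), P2:I, P3:S(58) | bus: none
[20] P2: load  L1 | P0:S(8), P1:S(8), P2:S(8), P3:I | bus: BusRd
[21] P2: load  L1 | P0:S(8), P1:S(8), P2:S(8), P3:I | bus: none
[22] P3: load  L2 | P0:I, P1:S(80), P2:I, P3:S(80) | bus: BusRd,Flush
[23] P1: load  L0 | P0:I, P1:S(58), P2:I, P3:S(58) | bus: none
[24] P1: load  L2 | P0:I, P1:S(80), P2:I, P3:S(80) | bus: none
[25] P1: load  L2 | P0:I, P1:S(80), P2:I, P3:S(80) | bus: none
[26] P2: store L0 := 76 | P0:I, P1:I, P2:M(76), P3:I | bus: BusRdX
[27] P2: load  L1 | P0:S(8), P1:S(8), P2:S(8), P3:I | bus: none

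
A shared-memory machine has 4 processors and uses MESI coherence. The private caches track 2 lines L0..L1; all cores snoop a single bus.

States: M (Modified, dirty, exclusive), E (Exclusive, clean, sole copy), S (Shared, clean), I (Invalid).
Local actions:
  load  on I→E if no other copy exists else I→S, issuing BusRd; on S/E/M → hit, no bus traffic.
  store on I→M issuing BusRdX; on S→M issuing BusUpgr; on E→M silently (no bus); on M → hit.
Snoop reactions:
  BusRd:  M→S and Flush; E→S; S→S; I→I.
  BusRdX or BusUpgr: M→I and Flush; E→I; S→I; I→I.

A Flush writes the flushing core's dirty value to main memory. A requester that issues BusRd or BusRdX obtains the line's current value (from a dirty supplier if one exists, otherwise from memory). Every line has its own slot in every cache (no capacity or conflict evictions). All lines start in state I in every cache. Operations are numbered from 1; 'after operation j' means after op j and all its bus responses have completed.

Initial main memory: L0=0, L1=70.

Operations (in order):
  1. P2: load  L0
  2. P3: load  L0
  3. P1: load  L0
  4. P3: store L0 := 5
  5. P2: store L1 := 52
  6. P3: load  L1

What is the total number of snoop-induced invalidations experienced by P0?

[1] P2: load  L0 | P0:I, P1:I, P2:E(0), P3:I | bus: BusRd
[2] P3: load  L0 | P0:I, P1:I, P2:S(0), P3:S(0) | bus: BusRd
[3] P1: load  L0 | P0:I, P1:S(0), P2:S(0), P3:S(0) | bus: BusRd
[4] P3: store L0 := 5 | P0:I, P1:I, P2:I, P3:M(5) | bus: BusUpgr
[5] P2: store L1 := 52 | P0:I, P1:I, P2:M(52), P3:I | bus: BusRdX
[6] P3: load  L1 | P0:I, P1:I, P2:S(52), P3:S(52) | bus: BusRd,Flush

invalidations = 0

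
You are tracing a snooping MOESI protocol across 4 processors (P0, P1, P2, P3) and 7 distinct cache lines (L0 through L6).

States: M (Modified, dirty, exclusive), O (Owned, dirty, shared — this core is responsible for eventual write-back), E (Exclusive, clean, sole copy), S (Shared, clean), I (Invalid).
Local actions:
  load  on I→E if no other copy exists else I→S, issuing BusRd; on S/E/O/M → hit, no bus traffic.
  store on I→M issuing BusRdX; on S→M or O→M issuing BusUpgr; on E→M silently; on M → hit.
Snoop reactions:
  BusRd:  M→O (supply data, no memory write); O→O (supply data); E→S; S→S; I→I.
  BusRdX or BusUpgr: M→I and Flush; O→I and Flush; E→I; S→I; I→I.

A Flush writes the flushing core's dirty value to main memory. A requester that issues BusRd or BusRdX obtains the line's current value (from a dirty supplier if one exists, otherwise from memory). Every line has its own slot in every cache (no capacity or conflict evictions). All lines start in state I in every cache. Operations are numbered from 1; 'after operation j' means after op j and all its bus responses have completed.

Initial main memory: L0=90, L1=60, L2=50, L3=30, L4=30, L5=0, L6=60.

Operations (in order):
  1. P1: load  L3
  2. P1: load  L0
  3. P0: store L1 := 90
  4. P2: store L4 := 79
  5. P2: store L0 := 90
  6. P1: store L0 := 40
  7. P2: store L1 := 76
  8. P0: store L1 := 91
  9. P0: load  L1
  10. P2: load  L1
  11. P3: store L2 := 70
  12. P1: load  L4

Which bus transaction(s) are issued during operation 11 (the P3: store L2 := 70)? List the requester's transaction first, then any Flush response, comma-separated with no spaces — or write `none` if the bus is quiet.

bus = BusRdX

  op1 P1: load  L3 → I/E/I/I on L3; bus BusRd; mem=30
  op2 P1: load  L0 → I/E/I/I on L0; bus BusRd; mem=90
  op3 P0: store L1 := 90 → M/I/I/I on L1; bus BusRdX; mem=60
  op4 P2: store L4 := 79 → I/I/M/I on L4; bus BusRdX; mem=30
  op5 P2: store L0 := 90 → I/I/M/I on L0; bus BusRdX; mem=90
  op6 P1: store L0 := 40 → I/M/I/I on L0; bus BusRdX Flush; mem=90
  op7 P2: store L1 := 76 → I/I/M/I on L1; bus BusRdX Flush; mem=90
  op8 P0: store L1 := 91 → M/I/I/I on L1; bus BusRdX Flush; mem=76
  op9 P0: load  L1 → M/I/I/I on L1; bus (none); mem=76
  op10 P2: load  L1 → O/I/S/I on L1; bus BusRd; mem=76
  op11 P3: store L2 := 70 → I/I/I/M on L2; bus BusRdX; mem=50
  op12 P1: load  L4 → I/S/O/I on L4; bus BusRd; mem=30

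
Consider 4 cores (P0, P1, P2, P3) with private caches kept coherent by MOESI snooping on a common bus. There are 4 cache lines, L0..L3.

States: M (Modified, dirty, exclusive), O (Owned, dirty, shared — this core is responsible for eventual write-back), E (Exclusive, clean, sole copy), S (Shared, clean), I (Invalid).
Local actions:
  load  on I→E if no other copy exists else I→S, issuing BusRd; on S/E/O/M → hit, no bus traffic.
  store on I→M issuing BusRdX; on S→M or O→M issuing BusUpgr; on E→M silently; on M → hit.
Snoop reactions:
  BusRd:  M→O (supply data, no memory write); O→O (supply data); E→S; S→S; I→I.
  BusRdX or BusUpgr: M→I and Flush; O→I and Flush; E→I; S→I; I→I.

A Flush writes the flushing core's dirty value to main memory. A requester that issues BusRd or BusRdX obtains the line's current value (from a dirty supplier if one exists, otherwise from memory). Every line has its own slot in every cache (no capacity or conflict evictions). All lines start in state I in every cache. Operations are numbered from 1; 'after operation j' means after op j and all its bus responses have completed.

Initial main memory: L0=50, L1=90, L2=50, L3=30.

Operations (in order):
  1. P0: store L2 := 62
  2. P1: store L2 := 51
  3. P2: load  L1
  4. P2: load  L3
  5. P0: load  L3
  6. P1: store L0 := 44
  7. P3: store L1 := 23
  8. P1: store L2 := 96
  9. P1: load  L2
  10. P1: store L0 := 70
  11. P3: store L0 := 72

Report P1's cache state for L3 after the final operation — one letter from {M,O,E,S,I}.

state = I

[1] P0: store L2 := 62 | P0:M(62), P1:I, P2:I, P3:I | bus: BusRdX
[2] P1: store L2 := 51 | P0:I, P1:M(51), P2:I, P3:I | bus: BusRdX,Flush
[3] P2: load  L1 | P0:I, P1:I, P2:E(90), P3:I | bus: BusRd
[4] P2: load  L3 | P0:I, P1:I, P2:E(30), P3:I | bus: BusRd
[5] P0: load  L3 | P0:S(30), P1:I, P2:S(30), P3:I | bus: BusRd
[6] P1: store L0 := 44 | P0:I, P1:M(44), P2:I, P3:I | bus: BusRdX
[7] P3: store L1 := 23 | P0:I, P1:I, P2:I, P3:M(23) | bus: BusRdX
[8] P1: store L2 := 96 | P0:I, P1:M(96), P2:I, P3:I | bus: none
[9] P1: load  L2 | P0:I, P1:M(96), P2:I, P3:I | bus: none
[10] P1: store L0 := 70 | P0:I, P1:M(70), P2:I, P3:I | bus: none
[11] P3: store L0 := 72 | P0:I, P1:I, P2:I, P3:M(72) | bus: BusRdX,Flush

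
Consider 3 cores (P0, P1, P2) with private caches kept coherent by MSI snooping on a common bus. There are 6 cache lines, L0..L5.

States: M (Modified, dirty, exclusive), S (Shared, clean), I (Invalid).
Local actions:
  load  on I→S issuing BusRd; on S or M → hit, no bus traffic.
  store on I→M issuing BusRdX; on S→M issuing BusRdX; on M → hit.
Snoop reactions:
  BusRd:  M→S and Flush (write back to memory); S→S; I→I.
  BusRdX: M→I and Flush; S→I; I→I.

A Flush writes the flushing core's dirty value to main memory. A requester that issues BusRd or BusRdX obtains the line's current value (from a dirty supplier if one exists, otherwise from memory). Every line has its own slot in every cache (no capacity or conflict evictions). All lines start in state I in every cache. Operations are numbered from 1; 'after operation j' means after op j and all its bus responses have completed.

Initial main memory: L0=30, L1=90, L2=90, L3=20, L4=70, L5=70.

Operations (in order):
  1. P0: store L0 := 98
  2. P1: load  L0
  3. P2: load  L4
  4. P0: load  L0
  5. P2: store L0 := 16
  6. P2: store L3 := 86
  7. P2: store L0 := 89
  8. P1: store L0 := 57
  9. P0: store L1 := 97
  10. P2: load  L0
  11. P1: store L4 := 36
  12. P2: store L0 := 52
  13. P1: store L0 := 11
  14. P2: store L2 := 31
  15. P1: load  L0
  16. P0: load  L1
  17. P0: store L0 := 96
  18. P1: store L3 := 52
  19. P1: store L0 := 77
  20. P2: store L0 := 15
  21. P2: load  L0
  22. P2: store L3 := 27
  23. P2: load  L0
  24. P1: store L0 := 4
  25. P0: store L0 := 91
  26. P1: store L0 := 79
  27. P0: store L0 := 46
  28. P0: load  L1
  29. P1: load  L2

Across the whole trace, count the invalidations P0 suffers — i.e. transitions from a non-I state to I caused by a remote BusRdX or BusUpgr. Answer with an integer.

invalidations = 3

1. P0: store L0 := 98  bus=[BusRdX]  L0: P0=M P1=I P2=I  mem[L0]=30
2. P1: load  L0  bus=[BusRd,Flush]  L0: P0=S P1=S P2=I  mem[L0]=98
3. P2: load  L4  bus=[BusRd]  L4: P0=I P1=I P2=S  mem[L4]=70
4. P0: load  L0  bus=[-]  L0: P0=S P1=S P2=I  mem[L0]=98
5. P2: store L0 := 16  bus=[BusRdX]  L0: P0=I P1=I P2=M  mem[L0]=98
6. P2: store L3 := 86  bus=[BusRdX]  L3: P0=I P1=I P2=M  mem[L3]=20
7. P2: store L0 := 89  bus=[-]  L0: P0=I P1=I P2=M  mem[L0]=98
8. P1: store L0 := 57  bus=[BusRdX,Flush]  L0: P0=I P1=M P2=I  mem[L0]=89
9. P0: store L1 := 97  bus=[BusRdX]  L1: P0=M P1=I P2=I  mem[L1]=90
10. P2: load  L0  bus=[BusRd,Flush]  L0: P0=I P1=S P2=S  mem[L0]=57
11. P1: store L4 := 36  bus=[BusRdX]  L4: P0=I P1=M P2=I  mem[L4]=70
12. P2: store L0 := 52  bus=[BusRdX]  L0: P0=I P1=I P2=M  mem[L0]=57
13. P1: store L0 := 11  bus=[BusRdX,Flush]  L0: P0=I P1=M P2=I  mem[L0]=52
14. P2: store L2 := 31  bus=[BusRdX]  L2: P0=I P1=I P2=M  mem[L2]=90
15. P1: load  L0  bus=[-]  L0: P0=I P1=M P2=I  mem[L0]=52
16. P0: load  L1  bus=[-]  L1: P0=M P1=I P2=I  mem[L1]=90
17. P0: store L0 := 96  bus=[BusRdX,Flush]  L0: P0=M P1=I P2=I  mem[L0]=11
18. P1: store L3 := 52  bus=[BusRdX,Flush]  L3: P0=I P1=M P2=I  mem[L3]=86
19. P1: store L0 := 77  bus=[BusRdX,Flush]  L0: P0=I P1=M P2=I  mem[L0]=96
20. P2: store L0 := 15  bus=[BusRdX,Flush]  L0: P0=I P1=I P2=M  mem[L0]=77
21. P2: load  L0  bus=[-]  L0: P0=I P1=I P2=M  mem[L0]=77
22. P2: store L3 := 27  bus=[BusRdX,Flush]  L3: P0=I P1=I P2=M  mem[L3]=52
23. P2: load  L0  bus=[-]  L0: P0=I P1=I P2=M  mem[L0]=77
24. P1: store L0 := 4  bus=[BusRdX,Flush]  L0: P0=I P1=M P2=I  mem[L0]=15
25. P0: store L0 := 91  bus=[BusRdX,Flush]  L0: P0=M P1=I P2=I  mem[L0]=4
26. P1: store L0 := 79  bus=[BusRdX,Flush]  L0: P0=I P1=M P2=I  mem[L0]=91
27. P0: store L0 := 46  bus=[BusRdX,Flush]  L0: P0=M P1=I P2=I  mem[L0]=79
28. P0: load  L1  bus=[-]  L1: P0=M P1=I P2=I  mem[L1]=90
29. P1: load  L2  bus=[BusRd,Flush]  L2: P0=I P1=S P2=S  mem[L2]=31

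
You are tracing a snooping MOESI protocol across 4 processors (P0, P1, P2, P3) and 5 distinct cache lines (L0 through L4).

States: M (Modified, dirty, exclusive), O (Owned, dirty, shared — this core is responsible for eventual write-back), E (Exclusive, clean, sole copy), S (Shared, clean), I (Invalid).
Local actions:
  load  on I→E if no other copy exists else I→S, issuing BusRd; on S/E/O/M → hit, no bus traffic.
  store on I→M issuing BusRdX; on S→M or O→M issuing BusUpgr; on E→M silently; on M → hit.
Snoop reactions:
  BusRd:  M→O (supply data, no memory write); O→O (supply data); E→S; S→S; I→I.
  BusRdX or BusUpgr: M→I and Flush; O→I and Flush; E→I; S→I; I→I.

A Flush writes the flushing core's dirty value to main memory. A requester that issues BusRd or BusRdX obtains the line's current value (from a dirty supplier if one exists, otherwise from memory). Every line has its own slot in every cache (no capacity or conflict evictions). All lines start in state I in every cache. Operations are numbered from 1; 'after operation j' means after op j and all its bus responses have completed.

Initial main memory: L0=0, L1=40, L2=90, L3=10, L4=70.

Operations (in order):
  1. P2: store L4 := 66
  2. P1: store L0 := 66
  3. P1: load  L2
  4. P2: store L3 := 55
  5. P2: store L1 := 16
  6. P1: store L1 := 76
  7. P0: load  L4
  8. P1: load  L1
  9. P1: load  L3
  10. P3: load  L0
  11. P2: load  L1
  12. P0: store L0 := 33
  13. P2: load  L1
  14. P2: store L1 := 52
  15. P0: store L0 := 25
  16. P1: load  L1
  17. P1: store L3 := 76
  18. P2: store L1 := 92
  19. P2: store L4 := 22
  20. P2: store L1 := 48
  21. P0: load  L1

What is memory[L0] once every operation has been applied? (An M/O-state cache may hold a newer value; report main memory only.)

memory[L0] = 66

1. P2: store L4 := 66  bus=[BusRdX]  L4: P0=I P1=I P2=M P3=I  mem[L4]=70
2. P1: store L0 := 66  bus=[BusRdX]  L0: P0=I P1=M P2=I P3=I  mem[L0]=0
3. P1: load  L2  bus=[BusRd]  L2: P0=I P1=E P2=I P3=I  mem[L2]=90
4. P2: store L3 := 55  bus=[BusRdX]  L3: P0=I P1=I P2=M P3=I  mem[L3]=10
5. P2: store L1 := 16  bus=[BusRdX]  L1: P0=I P1=I P2=M P3=I  mem[L1]=40
6. P1: store L1 := 76  bus=[BusRdX,Flush]  L1: P0=I P1=M P2=I P3=I  mem[L1]=16
7. P0: load  L4  bus=[BusRd]  L4: P0=S P1=I P2=O P3=I  mem[L4]=70
8. P1: load  L1  bus=[-]  L1: P0=I P1=M P2=I P3=I  mem[L1]=16
9. P1: load  L3  bus=[BusRd]  L3: P0=I P1=S P2=O P3=I  mem[L3]=10
10. P3: load  L0  bus=[BusRd]  L0: P0=I P1=O P2=I P3=S  mem[L0]=0
11. P2: load  L1  bus=[BusRd]  L1: P0=I P1=O P2=S P3=I  mem[L1]=16
12. P0: store L0 := 33  bus=[BusRdX,Flush]  L0: P0=M P1=I P2=I P3=I  mem[L0]=66
13. P2: load  L1  bus=[-]  L1: P0=I P1=O P2=S P3=I  mem[L1]=16
14. P2: store L1 := 52  bus=[BusUpgr,Flush]  L1: P0=I P1=I P2=M P3=I  mem[L1]=76
15. P0: store L0 := 25  bus=[-]  L0: P0=M P1=I P2=I P3=I  mem[L0]=66
16. P1: load  L1  bus=[BusRd]  L1: P0=I P1=S P2=O P3=I  mem[L1]=76
17. P1: store L3 := 76  bus=[BusUpgr,Flush]  L3: P0=I P1=M P2=I P3=I  mem[L3]=55
18. P2: store L1 := 92  bus=[BusUpgr]  L1: P0=I P1=I P2=M P3=I  mem[L1]=76
19. P2: store L4 := 22  bus=[BusUpgr]  L4: P0=I P1=I P2=M P3=I  mem[L4]=70
20. P2: store L1 := 48  bus=[-]  L1: P0=I P1=I P2=M P3=I  mem[L1]=76
21. P0: load  L1  bus=[BusRd]  L1: P0=S P1=I P2=O P3=I  mem[L1]=76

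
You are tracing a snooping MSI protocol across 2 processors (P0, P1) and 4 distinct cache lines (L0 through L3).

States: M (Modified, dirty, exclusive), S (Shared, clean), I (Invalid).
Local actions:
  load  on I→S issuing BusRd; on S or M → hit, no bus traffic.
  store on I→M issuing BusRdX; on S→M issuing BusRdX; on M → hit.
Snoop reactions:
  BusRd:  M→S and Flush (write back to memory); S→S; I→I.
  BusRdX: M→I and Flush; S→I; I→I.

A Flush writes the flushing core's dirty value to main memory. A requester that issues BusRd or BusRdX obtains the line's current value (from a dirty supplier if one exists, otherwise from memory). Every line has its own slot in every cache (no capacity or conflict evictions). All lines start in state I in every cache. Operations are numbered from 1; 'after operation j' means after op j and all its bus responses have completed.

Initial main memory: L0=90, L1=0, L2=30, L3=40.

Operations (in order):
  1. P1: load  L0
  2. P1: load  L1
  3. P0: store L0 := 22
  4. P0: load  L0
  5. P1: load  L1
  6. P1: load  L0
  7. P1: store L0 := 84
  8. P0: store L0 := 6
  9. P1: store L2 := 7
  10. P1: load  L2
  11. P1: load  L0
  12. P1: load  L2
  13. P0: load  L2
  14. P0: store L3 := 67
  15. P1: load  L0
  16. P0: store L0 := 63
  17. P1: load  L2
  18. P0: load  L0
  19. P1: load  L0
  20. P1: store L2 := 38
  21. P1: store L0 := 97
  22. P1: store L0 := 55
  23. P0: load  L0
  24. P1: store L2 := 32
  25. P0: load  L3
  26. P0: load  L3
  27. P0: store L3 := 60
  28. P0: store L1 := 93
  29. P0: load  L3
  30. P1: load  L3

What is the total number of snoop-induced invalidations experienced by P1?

invalidations = 4

1. P1: load  L0  bus=[BusRd]  L0: P0=I P1=S  mem[L0]=90
2. P1: load  L1  bus=[BusRd]  L1: P0=I P1=S  mem[L1]=0
3. P0: store L0 := 22  bus=[BusRdX]  L0: P0=M P1=I  mem[L0]=90
4. P0: load  L0  bus=[-]  L0: P0=M P1=I  mem[L0]=90
5. P1: load  L1  bus=[-]  L1: P0=I P1=S  mem[L1]=0
6. P1: load  L0  bus=[BusRd,Flush]  L0: P0=S P1=S  mem[L0]=22
7. P1: store L0 := 84  bus=[BusRdX]  L0: P0=I P1=M  mem[L0]=22
8. P0: store L0 := 6  bus=[BusRdX,Flush]  L0: P0=M P1=I  mem[L0]=84
9. P1: store L2 := 7  bus=[BusRdX]  L2: P0=I P1=M  mem[L2]=30
10. P1: load  L2  bus=[-]  L2: P0=I P1=M  mem[L2]=30
11. P1: load  L0  bus=[BusRd,Flush]  L0: P0=S P1=S  mem[L0]=6
12. P1: load  L2  bus=[-]  L2: P0=I P1=M  mem[L2]=30
13. P0: load  L2  bus=[BusRd,Flush]  L2: P0=S P1=S  mem[L2]=7
14. P0: store L3 := 67  bus=[BusRdX]  L3: P0=M P1=I  mem[L3]=40
15. P1: load  L0  bus=[-]  L0: P0=S P1=S  mem[L0]=6
16. P0: store L0 := 63  bus=[BusRdX]  L0: P0=M P1=I  mem[L0]=6
17. P1: load  L2  bus=[-]  L2: P0=S P1=S  mem[L2]=7
18. P0: load  L0  bus=[-]  L0: P0=M P1=I  mem[L0]=6
19. P1: load  L0  bus=[BusRd,Flush]  L0: P0=S P1=S  mem[L0]=63
20. P1: store L2 := 38  bus=[BusRdX]  L2: P0=I P1=M  mem[L2]=7
21. P1: store L0 := 97  bus=[BusRdX]  L0: P0=I P1=M  mem[L0]=63
22. P1: store L0 := 55  bus=[-]  L0: P0=I P1=M  mem[L0]=63
23. P0: load  L0  bus=[BusRd,Flush]  L0: P0=S P1=S  mem[L0]=55
24. P1: store L2 := 32  bus=[-]  L2: P0=I P1=M  mem[L2]=7
25. P0: load  L3  bus=[-]  L3: P0=M P1=I  mem[L3]=40
26. P0: load  L3  bus=[-]  L3: P0=M P1=I  mem[L3]=40
27. P0: store L3 := 60  bus=[-]  L3: P0=M P1=I  mem[L3]=40
28. P0: store L1 := 93  bus=[BusRdX]  L1: P0=M P1=I  mem[L1]=0
29. P0: load  L3  bus=[-]  L3: P0=M P1=I  mem[L3]=40
30. P1: load  L3  bus=[BusRd,Flush]  L3: P0=S P1=S  mem[L3]=60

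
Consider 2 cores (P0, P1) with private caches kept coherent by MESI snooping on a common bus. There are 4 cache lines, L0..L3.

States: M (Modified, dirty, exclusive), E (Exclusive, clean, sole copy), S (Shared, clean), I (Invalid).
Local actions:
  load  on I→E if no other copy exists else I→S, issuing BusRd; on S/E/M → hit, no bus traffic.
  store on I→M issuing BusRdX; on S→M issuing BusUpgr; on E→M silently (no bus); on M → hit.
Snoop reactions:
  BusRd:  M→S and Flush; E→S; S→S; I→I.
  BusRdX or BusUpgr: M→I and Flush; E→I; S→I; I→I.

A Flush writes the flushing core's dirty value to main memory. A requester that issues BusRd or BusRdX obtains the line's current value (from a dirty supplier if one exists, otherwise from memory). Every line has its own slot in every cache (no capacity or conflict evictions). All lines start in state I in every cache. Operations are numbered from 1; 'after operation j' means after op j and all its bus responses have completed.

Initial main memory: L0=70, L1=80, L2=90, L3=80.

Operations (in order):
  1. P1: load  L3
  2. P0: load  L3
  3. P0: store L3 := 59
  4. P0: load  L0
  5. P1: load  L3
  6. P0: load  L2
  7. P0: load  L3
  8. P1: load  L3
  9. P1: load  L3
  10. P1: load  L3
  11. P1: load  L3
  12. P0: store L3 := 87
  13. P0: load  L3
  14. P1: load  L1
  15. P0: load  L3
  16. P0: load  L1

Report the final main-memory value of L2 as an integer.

memory[L2] = 90

1. P1: load  L3  bus=[BusRd]  L3: P0=I P1=E  mem[L3]=80
2. P0: load  L3  bus=[BusRd]  L3: P0=S P1=S  mem[L3]=80
3. P0: store L3 := 59  bus=[BusUpgr]  L3: P0=M P1=I  mem[L3]=80
4. P0: load  L0  bus=[BusRd]  L0: P0=E P1=I  mem[L0]=70
5. P1: load  L3  bus=[BusRd,Flush]  L3: P0=S P1=S  mem[L3]=59
6. P0: load  L2  bus=[BusRd]  L2: P0=E P1=I  mem[L2]=90
7. P0: load  L3  bus=[-]  L3: P0=S P1=S  mem[L3]=59
8. P1: load  L3  bus=[-]  L3: P0=S P1=S  mem[L3]=59
9. P1: load  L3  bus=[-]  L3: P0=S P1=S  mem[L3]=59
10. P1: load  L3  bus=[-]  L3: P0=S P1=S  mem[L3]=59
11. P1: load  L3  bus=[-]  L3: P0=S P1=S  mem[L3]=59
12. P0: store L3 := 87  bus=[BusUpgr]  L3: P0=M P1=I  mem[L3]=59
13. P0: load  L3  bus=[-]  L3: P0=M P1=I  mem[L3]=59
14. P1: load  L1  bus=[BusRd]  L1: P0=I P1=E  mem[L1]=80
15. P0: load  L3  bus=[-]  L3: P0=M P1=I  mem[L3]=59
16. P0: load  L1  bus=[BusRd]  L1: P0=S P1=S  mem[L1]=80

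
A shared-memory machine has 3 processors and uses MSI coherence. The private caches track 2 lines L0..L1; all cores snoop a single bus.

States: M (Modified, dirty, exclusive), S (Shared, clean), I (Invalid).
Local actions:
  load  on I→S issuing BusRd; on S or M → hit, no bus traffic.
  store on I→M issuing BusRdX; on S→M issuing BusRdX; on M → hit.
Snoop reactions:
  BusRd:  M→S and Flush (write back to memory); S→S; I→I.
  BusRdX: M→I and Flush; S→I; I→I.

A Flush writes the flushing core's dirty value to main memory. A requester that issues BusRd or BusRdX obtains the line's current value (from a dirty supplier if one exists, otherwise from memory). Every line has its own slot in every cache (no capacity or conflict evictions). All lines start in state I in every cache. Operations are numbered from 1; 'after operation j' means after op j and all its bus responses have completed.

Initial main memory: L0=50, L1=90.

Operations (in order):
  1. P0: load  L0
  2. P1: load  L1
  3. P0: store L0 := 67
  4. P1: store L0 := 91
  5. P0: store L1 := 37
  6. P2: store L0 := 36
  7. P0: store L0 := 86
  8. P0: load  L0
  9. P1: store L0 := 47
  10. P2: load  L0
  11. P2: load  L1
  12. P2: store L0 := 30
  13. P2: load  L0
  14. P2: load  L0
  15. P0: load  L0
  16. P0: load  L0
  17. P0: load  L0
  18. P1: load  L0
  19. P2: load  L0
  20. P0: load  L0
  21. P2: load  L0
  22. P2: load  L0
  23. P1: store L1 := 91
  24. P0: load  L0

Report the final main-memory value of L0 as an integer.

memory[L0] = 30

  op1 P0: load  L0 → S/I/I on L0; bus BusRd; mem=50
  op2 P1: load  L1 → I/S/I on L1; bus BusRd; mem=90
  op3 P0: store L0 := 67 → M/I/I on L0; bus BusRdX; mem=50
  op4 P1: store L0 := 91 → I/M/I on L0; bus BusRdX Flush; mem=67
  op5 P0: store L1 := 37 → M/I/I on L1; bus BusRdX; mem=90
  op6 P2: store L0 := 36 → I/I/M on L0; bus BusRdX Flush; mem=91
  op7 P0: store L0 := 86 → M/I/I on L0; bus BusRdX Flush; mem=36
  op8 P0: load  L0 → M/I/I on L0; bus (none); mem=36
  op9 P1: store L0 := 47 → I/M/I on L0; bus BusRdX Flush; mem=86
  op10 P2: load  L0 → I/S/S on L0; bus BusRd Flush; mem=47
  op11 P2: load  L1 → S/I/S on L1; bus BusRd Flush; mem=37
  op12 P2: store L0 := 30 → I/I/M on L0; bus BusRdX; mem=47
  op13 P2: load  L0 → I/I/M on L0; bus (none); mem=47
  op14 P2: load  L0 → I/I/M on L0; bus (none); mem=47
  op15 P0: load  L0 → S/I/S on L0; bus BusRd Flush; mem=30
  op16 P0: load  L0 → S/I/S on L0; bus (none); mem=30
  op17 P0: load  L0 → S/I/S on L0; bus (none); mem=30
  op18 P1: load  L0 → S/S/S on L0; bus BusRd; mem=30
  op19 P2: load  L0 → S/S/S on L0; bus (none); mem=30
  op20 P0: load  L0 → S/S/S on L0; bus (none); mem=30
  op21 P2: load  L0 → S/S/S on L0; bus (none); mem=30
  op22 P2: load  L0 → S/S/S on L0; bus (none); mem=30
  op23 P1: store L1 := 91 → I/M/I on L1; bus BusRdX; mem=37
  op24 P0: load  L0 → S/S/S on L0; bus (none); mem=30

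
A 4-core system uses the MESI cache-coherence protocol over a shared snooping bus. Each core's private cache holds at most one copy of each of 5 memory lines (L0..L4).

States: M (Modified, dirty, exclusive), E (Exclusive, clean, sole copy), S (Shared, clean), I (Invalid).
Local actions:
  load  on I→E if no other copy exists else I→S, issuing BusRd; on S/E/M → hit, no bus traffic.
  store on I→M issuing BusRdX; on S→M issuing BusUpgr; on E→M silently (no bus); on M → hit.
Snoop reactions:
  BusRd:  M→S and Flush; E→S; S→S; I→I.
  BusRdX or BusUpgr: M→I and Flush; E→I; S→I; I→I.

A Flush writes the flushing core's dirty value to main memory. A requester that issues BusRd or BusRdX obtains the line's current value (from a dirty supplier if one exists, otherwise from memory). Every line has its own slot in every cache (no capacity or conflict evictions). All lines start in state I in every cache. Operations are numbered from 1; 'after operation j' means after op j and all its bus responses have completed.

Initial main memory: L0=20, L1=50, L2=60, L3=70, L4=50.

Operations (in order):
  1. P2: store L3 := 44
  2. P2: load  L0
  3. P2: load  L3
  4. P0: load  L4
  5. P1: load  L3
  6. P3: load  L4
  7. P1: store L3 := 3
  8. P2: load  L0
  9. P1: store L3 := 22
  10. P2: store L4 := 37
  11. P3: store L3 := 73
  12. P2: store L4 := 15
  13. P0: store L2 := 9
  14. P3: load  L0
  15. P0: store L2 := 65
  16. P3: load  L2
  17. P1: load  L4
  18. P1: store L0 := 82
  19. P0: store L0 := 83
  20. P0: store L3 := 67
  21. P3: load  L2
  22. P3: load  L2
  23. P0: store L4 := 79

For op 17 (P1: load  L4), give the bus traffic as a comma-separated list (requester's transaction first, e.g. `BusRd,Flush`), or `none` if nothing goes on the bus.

1. P2: store L3 := 44  bus=[BusRdX]  L3: P0=I P1=I P2=M P3=I  mem[L3]=70
2. P2: load  L0  bus=[BusRd]  L0: P0=I P1=I P2=E P3=I  mem[L0]=20
3. P2: load  L3  bus=[-]  L3: P0=I P1=I P2=M P3=I  mem[L3]=70
4. P0: load  L4  bus=[BusRd]  L4: P0=E P1=I P2=I P3=I  mem[L4]=50
5. P1: load  L3  bus=[BusRd,Flush]  L3: P0=I P1=S P2=S P3=I  mem[L3]=44
6. P3: load  L4  bus=[BusRd]  L4: P0=S P1=I P2=I P3=S  mem[L4]=50
7. P1: store L3 := 3  bus=[BusUpgr]  L3: P0=I P1=M P2=I P3=I  mem[L3]=44
8. P2: load  L0  bus=[-]  L0: P0=I P1=I P2=E P3=I  mem[L0]=20
9. P1: store L3 := 22  bus=[-]  L3: P0=I P1=M P2=I P3=I  mem[L3]=44
10. P2: store L4 := 37  bus=[BusRdX]  L4: P0=I P1=I P2=M P3=I  mem[L4]=50
11. P3: store L3 := 73  bus=[BusRdX,Flush]  L3: P0=I P1=I P2=I P3=M  mem[L3]=22
12. P2: store L4 := 15  bus=[-]  L4: P0=I P1=I P2=M P3=I  mem[L4]=50
13. P0: store L2 := 9  bus=[BusRdX]  L2: P0=M P1=I P2=I P3=I  mem[L2]=60
14. P3: load  L0  bus=[BusRd]  L0: P0=I P1=I P2=S P3=S  mem[L0]=20
15. P0: store L2 := 65  bus=[-]  L2: P0=M P1=I P2=I P3=I  mem[L2]=60
16. P3: load  L2  bus=[BusRd,Flush]  L2: P0=S P1=I P2=I P3=S  mem[L2]=65
17. P1: load  L4  bus=[BusRd,Flush]  L4: P0=I P1=S P2=S P3=I  mem[L4]=15
18. P1: store L0 := 82  bus=[BusRdX]  L0: P0=I P1=M P2=I P3=I  mem[L0]=20
19. P0: store L0 := 83  bus=[BusRdX,Flush]  L0: P0=M P1=I P2=I P3=I  mem[L0]=82
20. P0: store L3 := 67  bus=[BusRdX,Flush]  L3: P0=M P1=I P2=I P3=I  mem[L3]=73
21. P3: load  L2  bus=[-]  L2: P0=S P1=I P2=I P3=S  mem[L2]=65
22. P3: load  L2  bus=[-]  L2: P0=S P1=I P2=I P3=S  mem[L2]=65
23. P0: store L4 := 79  bus=[BusRdX]  L4: P0=M P1=I P2=I P3=I  mem[L4]=15

bus = BusRd,Flush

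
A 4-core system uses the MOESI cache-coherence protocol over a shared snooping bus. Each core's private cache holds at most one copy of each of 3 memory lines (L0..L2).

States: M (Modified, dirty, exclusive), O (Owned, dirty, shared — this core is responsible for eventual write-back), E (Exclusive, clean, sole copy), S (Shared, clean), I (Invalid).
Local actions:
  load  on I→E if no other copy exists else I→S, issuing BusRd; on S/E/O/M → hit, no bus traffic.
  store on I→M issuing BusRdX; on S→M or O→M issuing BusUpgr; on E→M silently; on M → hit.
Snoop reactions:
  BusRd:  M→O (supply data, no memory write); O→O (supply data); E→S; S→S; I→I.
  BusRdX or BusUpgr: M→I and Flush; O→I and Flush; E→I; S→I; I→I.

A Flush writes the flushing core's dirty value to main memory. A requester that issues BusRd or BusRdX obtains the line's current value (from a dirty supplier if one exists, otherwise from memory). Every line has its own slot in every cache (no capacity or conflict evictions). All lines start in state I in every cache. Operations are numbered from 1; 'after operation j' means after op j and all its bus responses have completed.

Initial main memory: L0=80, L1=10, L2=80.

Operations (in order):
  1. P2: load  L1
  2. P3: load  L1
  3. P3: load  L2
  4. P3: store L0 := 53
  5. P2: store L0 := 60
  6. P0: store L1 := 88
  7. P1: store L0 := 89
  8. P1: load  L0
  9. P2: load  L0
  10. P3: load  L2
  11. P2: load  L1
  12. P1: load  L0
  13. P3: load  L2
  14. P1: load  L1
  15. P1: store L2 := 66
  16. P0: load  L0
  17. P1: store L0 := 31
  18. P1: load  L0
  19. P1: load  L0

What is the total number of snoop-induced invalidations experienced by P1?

invalidations = 0

  op1 P2: load  L1 → I/I/E/I on L1; bus BusRd; mem=10
  op2 P3: load  L1 → I/I/S/S on L1; bus BusRd; mem=10
  op3 P3: load  L2 → I/I/I/E on L2; bus BusRd; mem=80
  op4 P3: store L0 := 53 → I/I/I/M on L0; bus BusRdX; mem=80
  op5 P2: store L0 := 60 → I/I/M/I on L0; bus BusRdX Flush; mem=53
  op6 P0: store L1 := 88 → M/I/I/I on L1; bus BusRdX; mem=10
  op7 P1: store L0 := 89 → I/M/I/I on L0; bus BusRdX Flush; mem=60
  op8 P1: load  L0 → I/M/I/I on L0; bus (none); mem=60
  op9 P2: load  L0 → I/O/S/I on L0; bus BusRd; mem=60
  op10 P3: load  L2 → I/I/I/E on L2; bus (none); mem=80
  op11 P2: load  L1 → O/I/S/I on L1; bus BusRd; mem=10
  op12 P1: load  L0 → I/O/S/I on L0; bus (none); mem=60
  op13 P3: load  L2 → I/I/I/E on L2; bus (none); mem=80
  op14 P1: load  L1 → O/S/S/I on L1; bus BusRd; mem=10
  op15 P1: store L2 := 66 → I/M/I/I on L2; bus BusRdX; mem=80
  op16 P0: load  L0 → S/O/S/I on L0; bus BusRd; mem=60
  op17 P1: store L0 := 31 → I/M/I/I on L0; bus BusUpgr; mem=60
  op18 P1: load  L0 → I/M/I/I on L0; bus (none); mem=60
  op19 P1: load  L0 → I/M/I/I on L0; bus (none); mem=60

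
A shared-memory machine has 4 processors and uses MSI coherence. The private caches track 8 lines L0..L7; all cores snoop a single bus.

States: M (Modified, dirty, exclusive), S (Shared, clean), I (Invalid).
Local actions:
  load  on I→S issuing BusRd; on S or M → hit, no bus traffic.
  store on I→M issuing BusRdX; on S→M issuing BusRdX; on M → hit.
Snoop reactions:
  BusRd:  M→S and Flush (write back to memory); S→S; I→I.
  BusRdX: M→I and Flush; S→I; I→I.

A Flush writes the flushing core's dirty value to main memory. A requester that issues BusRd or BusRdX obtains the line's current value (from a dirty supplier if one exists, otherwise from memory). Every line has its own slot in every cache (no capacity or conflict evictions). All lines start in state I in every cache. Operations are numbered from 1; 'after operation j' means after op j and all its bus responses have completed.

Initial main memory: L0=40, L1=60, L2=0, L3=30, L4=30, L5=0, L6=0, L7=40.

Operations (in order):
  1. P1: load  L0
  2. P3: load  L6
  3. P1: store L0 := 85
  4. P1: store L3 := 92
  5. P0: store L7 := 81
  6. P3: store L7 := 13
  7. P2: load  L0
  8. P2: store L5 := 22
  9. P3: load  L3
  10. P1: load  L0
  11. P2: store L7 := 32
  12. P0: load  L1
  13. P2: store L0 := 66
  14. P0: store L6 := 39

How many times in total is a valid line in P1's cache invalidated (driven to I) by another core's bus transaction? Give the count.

[1] P1: load  L0 | P0:I, P1:S(40), P2:I, P3:I | bus: BusRd
[2] P3: load  L6 | P0:I, P1:I, P2:I, P3:S(0) | bus: BusRd
[3] P1: store L0 := 85 | P0:I, P1:M(85), P2:I, P3:I | bus: BusRdX
[4] P1: store L3 := 92 | P0:I, P1:M(92), P2:I, P3:I | bus: BusRdX
[5] P0: store L7 := 81 | P0:M(81), P1:I, P2:I, P3:I | bus: BusRdX
[6] P3: store L7 := 13 | P0:I, P1:I, P2:I, P3:M(13) | bus: BusRdX,Flush
[7] P2: load  L0 | P0:I, P1:S(85), P2:S(85), P3:I | bus: BusRd,Flush
[8] P2: store L5 := 22 | P0:I, P1:I, P2:M(22), P3:I | bus: BusRdX
[9] P3: load  L3 | P0:I, P1:S(92), P2:I, P3:S(92) | bus: BusRd,Flush
[10] P1: load  L0 | P0:I, P1:S(85), P2:S(85), P3:I | bus: none
[11] P2: store L7 := 32 | P0:I, P1:I, P2:M(32), P3:I | bus: BusRdX,Flush
[12] P0: load  L1 | P0:S(60), P1:I, P2:I, P3:I | bus: BusRd
[13] P2: store L0 := 66 | P0:I, P1:I, P2:M(66), P3:I | bus: BusRdX
[14] P0: store L6 := 39 | P0:M(39), P1:I, P2:I, P3:I | bus: BusRdX

invalidations = 1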